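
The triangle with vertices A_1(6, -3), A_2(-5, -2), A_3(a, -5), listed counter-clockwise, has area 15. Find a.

The doubled signed area Σ (x_i y_{i+1} − x_{i+1} y_i) is linear in a.
With a=0 it equals 28; the coefficient of a is -1 (from the two edges through A_3).
So -1·a + 28 = 2·15 = 30 ⇒ a = -2.

-2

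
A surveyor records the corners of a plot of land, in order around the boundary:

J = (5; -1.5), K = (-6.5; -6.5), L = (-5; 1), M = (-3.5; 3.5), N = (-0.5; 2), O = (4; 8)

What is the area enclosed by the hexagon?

79.25

Apply the shoelace formula: 2A = Σ (x_i·y_{i+1} − x_{i+1}·y_i), indices taken mod 6.
Σ = (-42.25) + (-39) + (-14) + (-5.25) + (-12) + (-46) = -158.5
Area = |Σ|/2 = 79.25.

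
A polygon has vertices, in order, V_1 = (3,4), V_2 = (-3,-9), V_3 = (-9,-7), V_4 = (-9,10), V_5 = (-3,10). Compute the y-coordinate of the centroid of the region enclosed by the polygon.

Apply the surveyor's formula. First the cross-terms c_i = x_i·y_{i+1} − x_{i+1}·y_i:
  -15, -60, -153, -60, -42  ⇒  2A = -330, A = -165.
Then Σ (y_i + y_{i+1})·c_i = -1212, so ȳ = -1212 / (6·(-165)) = 202/165.

202/165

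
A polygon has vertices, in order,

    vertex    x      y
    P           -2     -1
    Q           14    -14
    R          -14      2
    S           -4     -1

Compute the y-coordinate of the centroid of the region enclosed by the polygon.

-78/17

Apply Gauss's area formula. First the cross-terms c_i = x_i·y_{i+1} − x_{i+1}·y_i:
  42, -168, 22, 2  ⇒  2A = -102, A = -51.
Then Σ (y_i + y_{i+1})·c_i = 1404, so ȳ = 1404 / (6·(-51)) = -78/17.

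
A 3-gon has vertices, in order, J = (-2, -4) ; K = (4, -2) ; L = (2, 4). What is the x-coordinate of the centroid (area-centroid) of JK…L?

4/3

Apply the surveyor's formula. First the cross-terms c_i = x_i·y_{i+1} − x_{i+1}·y_i:
  20, 20, 0  ⇒  2A = 40, A = 20.
Then Σ (x_i + x_{i+1})·c_i = 160, so x̄ = 160 / (6·20) = 4/3.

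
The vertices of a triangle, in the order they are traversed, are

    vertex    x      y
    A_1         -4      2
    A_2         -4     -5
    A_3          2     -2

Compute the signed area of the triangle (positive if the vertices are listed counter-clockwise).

A_1→A_2: (-4)(-5) − (-4)(2) = 28
A_2→A_3: (-4)(-2) − (2)(-5) = 18
A_3→A_1: (2)(2) − (-4)(-2) = -4
Σ = 42
Signed area = Σ/2 = 21 (positive ⇒ counter-clockwise traversal).

21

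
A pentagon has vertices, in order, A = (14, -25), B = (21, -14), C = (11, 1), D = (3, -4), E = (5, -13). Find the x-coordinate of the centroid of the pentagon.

644/55

Apply the shoelace formula. First the cross-terms c_i = x_i·y_{i+1} − x_{i+1}·y_i:
  329, 175, -47, -19, 57  ⇒  2A = 495, A = 247.5.
Then Σ (x_i + x_{i+1})·c_i = 17388, so x̄ = 17388 / (6·247.5) = 644/55.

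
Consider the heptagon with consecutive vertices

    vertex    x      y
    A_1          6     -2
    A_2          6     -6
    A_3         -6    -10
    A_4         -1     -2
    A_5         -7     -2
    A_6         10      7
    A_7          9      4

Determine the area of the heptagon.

112

Apply the shoelace (surveyor's) formula: 2A = Σ (x_i·y_{i+1} − x_{i+1}·y_i), indices taken mod 7.
Cross-terms: -24, -96, 2, -12, -29, -23, -42  ⇒  Σ = -224
Area = |Σ|/2 = 112.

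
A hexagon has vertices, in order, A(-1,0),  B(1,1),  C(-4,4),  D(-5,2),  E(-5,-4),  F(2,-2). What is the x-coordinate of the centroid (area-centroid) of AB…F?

Apply Gauss's area formula. First the cross-terms c_i = x_i·y_{i+1} − x_{i+1}·y_i:
  -1, 8, 12, 30, 18, -2  ⇒  2A = 65, A = 32.5.
Then Σ (x_i + x_{i+1})·c_i = -488, so x̄ = -488 / (6·32.5) = -488/195.

-488/195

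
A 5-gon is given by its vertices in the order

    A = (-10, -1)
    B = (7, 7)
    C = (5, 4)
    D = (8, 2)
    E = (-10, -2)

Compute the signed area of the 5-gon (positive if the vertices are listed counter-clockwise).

-49

Apply Gauss's area formula: 2A = Σ (x_i·y_{i+1} − x_{i+1}·y_i), indices taken mod 5.
Σ = (-63) + (-7) + (-22) + (4) + (-10) = -98
Signed area = Σ/2 = -49 (negative ⇒ clockwise traversal).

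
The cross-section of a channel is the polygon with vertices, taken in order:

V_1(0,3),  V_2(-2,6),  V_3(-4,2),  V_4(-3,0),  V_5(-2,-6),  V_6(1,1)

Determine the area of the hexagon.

Apply the shoelace (surveyor's) formula: 2A = Σ (x_i·y_{i+1} − x_{i+1}·y_i), indices taken mod 6.
V_1→V_2: (0)(6) − (-2)(3) = 6
V_2→V_3: (-2)(2) − (-4)(6) = 20
V_3→V_4: (-4)(0) − (-3)(2) = 6
V_4→V_5: (-3)(-6) − (-2)(0) = 18
V_5→V_6: (-2)(1) − (1)(-6) = 4
V_6→V_1: (1)(3) − (0)(1) = 3
Σ = 57
Area = |Σ|/2 = 28.5.

28.5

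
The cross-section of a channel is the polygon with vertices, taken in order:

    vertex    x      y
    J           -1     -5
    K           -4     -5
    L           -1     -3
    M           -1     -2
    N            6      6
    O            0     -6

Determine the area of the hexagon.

22.5

Apply the surveyor's formula: 2A = Σ (x_i·y_{i+1} − x_{i+1}·y_i), indices taken mod 6.
J→K: (-1)(-5) − (-4)(-5) = -15
K→L: (-4)(-3) − (-1)(-5) = 7
L→M: (-1)(-2) − (-1)(-3) = -1
M→N: (-1)(6) − (6)(-2) = 6
N→O: (6)(-6) − (0)(6) = -36
O→J: (0)(-5) − (-1)(-6) = -6
Σ = -45
Area = |Σ|/2 = 22.5.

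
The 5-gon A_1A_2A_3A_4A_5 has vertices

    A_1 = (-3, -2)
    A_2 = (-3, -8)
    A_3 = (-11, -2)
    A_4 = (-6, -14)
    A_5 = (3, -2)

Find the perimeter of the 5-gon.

50

|A_1A_2| = √((0)² + (-6)²) = √36 = 6
|A_2A_3| = √((-8)² + (6)²) = √100 = 10
|A_3A_4| = √((5)² + (-12)²) = √169 = 13
|A_4A_5| = √((9)² + (12)²) = √225 = 15
|A_5A_1| = √((-6)² + (0)²) = √36 = 6
Perimeter = 6 + 10 + 13 + 15 + 6 = 50.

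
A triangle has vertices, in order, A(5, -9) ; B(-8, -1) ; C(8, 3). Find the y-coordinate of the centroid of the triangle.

-7/3

Apply Gauss's area formula. First the cross-terms c_i = x_i·y_{i+1} − x_{i+1}·y_i:
  -77, -16, -87  ⇒  2A = -180, A = -90.
Then Σ (y_i + y_{i+1})·c_i = 1260, so ȳ = 1260 / (6·(-90)) = -7/3.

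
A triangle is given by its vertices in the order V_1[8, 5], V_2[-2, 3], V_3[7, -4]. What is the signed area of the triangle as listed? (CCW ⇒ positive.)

Apply the shoelace (surveyor's) formula: 2A = Σ (x_i·y_{i+1} − x_{i+1}·y_i), indices taken mod 3.
Σ = (34) + (-13) + (67) = 88
Signed area = Σ/2 = 44 (positive ⇒ counter-clockwise traversal).

44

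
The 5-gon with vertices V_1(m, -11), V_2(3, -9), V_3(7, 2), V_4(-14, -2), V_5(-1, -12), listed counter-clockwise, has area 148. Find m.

1

Write out the shoelace sum; only the two edges meeting at V_1 involve m:
2·Area = [((-1)·(-11) − m·(-12)) + (m·(-9) − 3·(-11))] + 249
       = 3·m + 293 = 296
⇒ m = 1.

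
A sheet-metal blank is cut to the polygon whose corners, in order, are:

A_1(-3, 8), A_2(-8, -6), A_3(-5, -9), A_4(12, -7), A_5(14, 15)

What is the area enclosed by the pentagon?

351

Σ = (82) + (42) + (143) + (278) + (157) = 702
Area = |Σ|/2 = 351.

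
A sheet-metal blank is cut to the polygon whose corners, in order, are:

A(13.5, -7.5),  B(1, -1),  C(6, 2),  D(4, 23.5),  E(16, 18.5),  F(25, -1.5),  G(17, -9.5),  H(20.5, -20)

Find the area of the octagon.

447.25

Apply the surveyor's formula: 2A = Σ (x_i·y_{i+1} − x_{i+1}·y_i), indices taken mod 8.
Cross-terms: -6, 8, 133, -302, -486.5, -212, -145.25, 116.25  ⇒  Σ = -894.5
Area = |Σ|/2 = 447.25.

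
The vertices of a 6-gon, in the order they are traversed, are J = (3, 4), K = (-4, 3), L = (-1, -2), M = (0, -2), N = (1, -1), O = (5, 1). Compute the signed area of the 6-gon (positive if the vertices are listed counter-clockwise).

Σ = (25) + (11) + (2) + (2) + (6) + (17) = 63
Signed area = Σ/2 = 31.5 (positive ⇒ counter-clockwise traversal).

31.5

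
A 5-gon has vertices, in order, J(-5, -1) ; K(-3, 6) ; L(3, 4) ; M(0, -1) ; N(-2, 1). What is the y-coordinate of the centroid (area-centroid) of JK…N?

Apply the shoelace formula. First the cross-terms c_i = x_i·y_{i+1} − x_{i+1}·y_i:
  -33, -30, -3, -2, 7  ⇒  2A = -61, A = -30.5.
Then Σ (y_i + y_{i+1})·c_i = -474, so ȳ = -474 / (6·(-30.5)) = 158/61.

158/61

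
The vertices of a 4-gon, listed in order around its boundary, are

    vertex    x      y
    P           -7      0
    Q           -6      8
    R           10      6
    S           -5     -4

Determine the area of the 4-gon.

105

Apply the shoelace formula: 2A = Σ (x_i·y_{i+1} − x_{i+1}·y_i), indices taken mod 4.
Σ = (-56) + (-116) + (-10) + (-28) = -210
Area = |Σ|/2 = 105.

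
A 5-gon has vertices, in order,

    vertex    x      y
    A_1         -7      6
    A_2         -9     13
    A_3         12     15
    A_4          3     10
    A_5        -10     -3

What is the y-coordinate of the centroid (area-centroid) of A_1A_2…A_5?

2194/243

Apply the surveyor's formula. First the cross-terms c_i = x_i·y_{i+1} − x_{i+1}·y_i:
  -37, -291, 75, 91, -81  ⇒  2A = -243, A = -121.5.
Then Σ (y_i + y_{i+1})·c_i = -6582, so ȳ = -6582 / (6·(-121.5)) = 2194/243.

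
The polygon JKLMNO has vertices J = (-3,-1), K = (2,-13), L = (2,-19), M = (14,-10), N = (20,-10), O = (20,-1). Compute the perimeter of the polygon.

72

|JK| = √((5)² + (-12)²) = √169 = 13
|KL| = √((0)² + (-6)²) = √36 = 6
|LM| = √((12)² + (9)²) = √225 = 15
|MN| = √((6)² + (0)²) = √36 = 6
|NO| = √((0)² + (9)²) = √81 = 9
|OJ| = √((-23)² + (0)²) = √529 = 23
Perimeter = 13 + 6 + 15 + 6 + 9 + 23 = 72.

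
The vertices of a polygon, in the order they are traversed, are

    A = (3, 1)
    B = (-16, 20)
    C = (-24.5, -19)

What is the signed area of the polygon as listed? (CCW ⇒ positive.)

451.25

Cross-terms: 76, 794, 32.5  ⇒  Σ = 902.5
Signed area = Σ/2 = 451.25 (positive ⇒ counter-clockwise traversal).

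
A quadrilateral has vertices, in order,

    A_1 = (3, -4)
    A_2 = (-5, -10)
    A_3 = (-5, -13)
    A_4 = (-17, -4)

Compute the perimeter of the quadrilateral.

|A_1A_2| = √((-8)² + (-6)²) = √100 = 10
|A_2A_3| = √((0)² + (-3)²) = √9 = 3
|A_3A_4| = √((-12)² + (9)²) = √225 = 15
|A_4A_1| = √((20)² + (0)²) = √400 = 20
Perimeter = 10 + 3 + 15 + 20 = 48.

48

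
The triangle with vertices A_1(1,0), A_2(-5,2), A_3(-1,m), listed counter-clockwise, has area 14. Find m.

-4

The doubled signed area Σ (x_i y_{i+1} − x_{i+1} y_i) is linear in m.
With m=0 it equals 4; the coefficient of m is -6 (from the two edges through A_3).
So -6·m + 4 = 2·14 = 28 ⇒ m = -4.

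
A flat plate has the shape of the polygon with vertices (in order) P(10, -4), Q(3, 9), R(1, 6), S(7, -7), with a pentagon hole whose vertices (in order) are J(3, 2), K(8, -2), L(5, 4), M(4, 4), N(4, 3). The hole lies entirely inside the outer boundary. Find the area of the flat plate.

Outer boundary:
Apply Gauss's area formula: 2A = Σ (x_i·y_{i+1} − x_{i+1}·y_i), indices taken mod 4.
Σ = (102) + (9) + (-49) + (42) = 104
Area = |Σ|/2 = 52.
Hole:
Apply the shoelace formula: 2A = Σ (x_i·y_{i+1} − x_{i+1}·y_i), indices taken mod 5.
J→K: (3)(-2) − (8)(2) = -22
K→L: (8)(4) − (5)(-2) = 42
L→M: (5)(4) − (4)(4) = 4
M→N: (4)(3) − (4)(4) = -4
N→J: (4)(2) − (3)(3) = -1
Σ = 19
Area = |Σ|/2 = 9.5.
Net area = 52 − 9.5 = 42.5.

42.5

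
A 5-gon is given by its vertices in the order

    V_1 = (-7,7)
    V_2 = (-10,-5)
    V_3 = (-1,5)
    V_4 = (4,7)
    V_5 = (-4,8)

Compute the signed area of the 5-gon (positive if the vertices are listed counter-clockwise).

55.5

Apply the shoelace (surveyor's) formula: 2A = Σ (x_i·y_{i+1} − x_{i+1}·y_i), indices taken mod 5.
Cross-terms: 105, -55, -27, 60, 28  ⇒  Σ = 111
Signed area = Σ/2 = 55.5 (positive ⇒ counter-clockwise traversal).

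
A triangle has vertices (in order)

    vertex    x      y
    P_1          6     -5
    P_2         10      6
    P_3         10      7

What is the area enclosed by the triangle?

2

Apply Gauss's area formula: 2A = Σ (x_i·y_{i+1} − x_{i+1}·y_i), indices taken mod 3.
Σ = (86) + (10) + (-92) = 4
Area = |Σ|/2 = 2.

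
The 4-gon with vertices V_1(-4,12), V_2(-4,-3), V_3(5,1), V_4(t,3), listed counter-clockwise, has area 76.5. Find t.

5

The doubled signed area Σ (x_i y_{i+1} − x_{i+1} y_i) is linear in t.
With t=0 it equals 98; the coefficient of t is 11 (from the two edges through V_4).
So 11·t + 98 = 2·76.5 = 153 ⇒ t = 5.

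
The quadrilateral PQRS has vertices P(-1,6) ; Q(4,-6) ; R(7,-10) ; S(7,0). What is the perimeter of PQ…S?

38

|PQ| = √((5)² + (-12)²) = √169 = 13
|QR| = √((3)² + (-4)²) = √25 = 5
|RS| = √((0)² + (10)²) = √100 = 10
|SP| = √((-8)² + (6)²) = √100 = 10
Perimeter = 13 + 5 + 10 + 10 = 38.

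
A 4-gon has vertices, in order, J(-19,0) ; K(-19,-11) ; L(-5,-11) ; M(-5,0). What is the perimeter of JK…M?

|JK| = √((0)² + (-11)²) = √121 = 11
|KL| = √((14)² + (0)²) = √196 = 14
|LM| = √((0)² + (11)²) = √121 = 11
|MJ| = √((-14)² + (0)²) = √196 = 14
Perimeter = 11 + 14 + 11 + 14 = 50.

50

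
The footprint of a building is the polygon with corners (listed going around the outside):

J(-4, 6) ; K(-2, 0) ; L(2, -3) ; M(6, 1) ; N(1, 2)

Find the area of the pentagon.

J→K: (-4)(0) − (-2)(6) = 12
K→L: (-2)(-3) − (2)(0) = 6
L→M: (2)(1) − (6)(-3) = 20
M→N: (6)(2) − (1)(1) = 11
N→J: (1)(6) − (-4)(2) = 14
Σ = 63
Area = |Σ|/2 = 31.5.

31.5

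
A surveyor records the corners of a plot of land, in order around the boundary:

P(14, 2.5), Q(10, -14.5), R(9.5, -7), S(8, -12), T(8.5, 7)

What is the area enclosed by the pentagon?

68.5

Apply the surveyor's formula: 2A = Σ (x_i·y_{i+1} − x_{i+1}·y_i), indices taken mod 5.
P→Q: (14)(-14.5) − (10)(2.5) = -228
Q→R: (10)(-7) − (9.5)(-14.5) = 67.75
R→S: (9.5)(-12) − (8)(-7) = -58
S→T: (8)(7) − (8.5)(-12) = 158
T→P: (8.5)(2.5) − (14)(7) = -76.75
Σ = -137
Area = |Σ|/2 = 68.5.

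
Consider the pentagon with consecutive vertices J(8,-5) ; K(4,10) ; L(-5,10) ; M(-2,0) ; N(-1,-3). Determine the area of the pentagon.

122.5

Σ = (100) + (90) + (20) + (6) + (29) = 245
Area = |Σ|/2 = 122.5.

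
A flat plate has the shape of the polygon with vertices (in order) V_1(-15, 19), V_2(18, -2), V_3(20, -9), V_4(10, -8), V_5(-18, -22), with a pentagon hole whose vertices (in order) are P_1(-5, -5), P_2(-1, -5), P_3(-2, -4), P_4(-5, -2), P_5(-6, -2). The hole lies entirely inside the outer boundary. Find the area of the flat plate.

762

Outer boundary:
Apply Gauss's area formula: 2A = Σ (x_i·y_{i+1} − x_{i+1}·y_i), indices taken mod 5.
Cross-terms: -312, -122, -70, -364, -672  ⇒  Σ = -1540
Area = |Σ|/2 = 770.
Hole:
Σ = (20) + (-6) + (-16) + (-2) + (20) = 16
Area = |Σ|/2 = 8.
Net area = 770 − 8 = 762.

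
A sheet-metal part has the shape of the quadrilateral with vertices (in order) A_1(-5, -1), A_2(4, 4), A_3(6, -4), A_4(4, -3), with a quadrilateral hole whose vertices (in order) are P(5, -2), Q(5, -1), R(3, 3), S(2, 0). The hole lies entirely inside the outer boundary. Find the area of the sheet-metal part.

32

Outer boundary:
Apply the shoelace (surveyor's) formula: 2A = Σ (x_i·y_{i+1} − x_{i+1}·y_i), indices taken mod 4.
Σ = (-16) + (-40) + (-2) + (-19) = -77
Area = |Σ|/2 = 38.5.
Hole:
Apply the surveyor's formula: 2A = Σ (x_i·y_{i+1} − x_{i+1}·y_i), indices taken mod 4.
P→Q: (5)(-1) − (5)(-2) = 5
Q→R: (5)(3) − (3)(-1) = 18
R→S: (3)(0) − (2)(3) = -6
S→P: (2)(-2) − (5)(0) = -4
Σ = 13
Area = |Σ|/2 = 6.5.
Net area = 38.5 − 6.5 = 32.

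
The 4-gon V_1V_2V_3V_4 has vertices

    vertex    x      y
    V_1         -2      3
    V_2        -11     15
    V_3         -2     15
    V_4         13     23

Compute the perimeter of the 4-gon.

|V_1V_2| = √((-9)² + (12)²) = √225 = 15
|V_2V_3| = √((9)² + (0)²) = √81 = 9
|V_3V_4| = √((15)² + (8)²) = √289 = 17
|V_4V_1| = √((-15)² + (-20)²) = √625 = 25
Perimeter = 15 + 9 + 17 + 25 = 66.

66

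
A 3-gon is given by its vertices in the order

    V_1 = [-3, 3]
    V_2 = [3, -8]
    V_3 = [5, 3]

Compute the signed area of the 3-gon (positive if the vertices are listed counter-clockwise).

Σ = (15) + (49) + (24) = 88
Signed area = Σ/2 = 44 (positive ⇒ counter-clockwise traversal).

44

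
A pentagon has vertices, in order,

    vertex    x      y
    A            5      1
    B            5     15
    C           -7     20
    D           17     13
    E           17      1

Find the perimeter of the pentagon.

|AB| = √((0)² + (14)²) = √196 = 14
|BC| = √((-12)² + (5)²) = √169 = 13
|CD| = √((24)² + (-7)²) = √625 = 25
|DE| = √((0)² + (-12)²) = √144 = 12
|EA| = √((-12)² + (0)²) = √144 = 12
Perimeter = 14 + 13 + 25 + 12 + 12 = 76.

76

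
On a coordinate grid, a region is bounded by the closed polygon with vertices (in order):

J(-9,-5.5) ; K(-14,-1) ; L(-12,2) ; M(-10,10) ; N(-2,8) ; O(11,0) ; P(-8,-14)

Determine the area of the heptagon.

Apply the shoelace (surveyor's) formula: 2A = Σ (x_i·y_{i+1} − x_{i+1}·y_i), indices taken mod 7.
Σ = (-68) + (-40) + (-100) + (-60) + (-88) + (-154) + (-82) = -592
Area = |Σ|/2 = 296.

296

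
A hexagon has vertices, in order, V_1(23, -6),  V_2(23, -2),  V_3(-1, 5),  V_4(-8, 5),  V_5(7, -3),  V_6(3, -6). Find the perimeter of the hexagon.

|V_1V_2| = √((0)² + (4)²) = √16 = 4
|V_2V_3| = √((-24)² + (7)²) = √625 = 25
|V_3V_4| = √((-7)² + (0)²) = √49 = 7
|V_4V_5| = √((15)² + (-8)²) = √289 = 17
|V_5V_6| = √((-4)² + (-3)²) = √25 = 5
|V_6V_1| = √((20)² + (0)²) = √400 = 20
Perimeter = 4 + 25 + 7 + 17 + 5 + 20 = 78.

78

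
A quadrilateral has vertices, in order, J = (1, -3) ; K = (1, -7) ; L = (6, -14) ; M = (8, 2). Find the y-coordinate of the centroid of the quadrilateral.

-335/61

Apply Gauss's area formula. First the cross-terms c_i = x_i·y_{i+1} − x_{i+1}·y_i:
  -4, 28, 124, -26  ⇒  2A = 122, A = 61.
Then Σ (y_i + y_{i+1})·c_i = -2010, so ȳ = -2010 / (6·61) = -335/61.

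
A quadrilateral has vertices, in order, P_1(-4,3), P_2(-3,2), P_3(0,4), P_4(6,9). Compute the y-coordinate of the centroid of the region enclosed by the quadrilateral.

Apply the surveyor's formula. First the cross-terms c_i = x_i·y_{i+1} − x_{i+1}·y_i:
  1, -12, -24, 54  ⇒  2A = 19, A = 9.5.
Then Σ (y_i + y_{i+1})·c_i = 269, so ȳ = 269 / (6·9.5) = 269/57.

269/57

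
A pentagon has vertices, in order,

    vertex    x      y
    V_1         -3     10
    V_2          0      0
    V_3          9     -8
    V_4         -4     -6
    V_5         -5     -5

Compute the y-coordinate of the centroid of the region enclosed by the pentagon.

Apply the surveyor's formula. First the cross-terms c_i = x_i·y_{i+1} − x_{i+1}·y_i:
  0, 0, -86, -10, -65  ⇒  2A = -161, A = -80.5.
Then Σ (y_i + y_{i+1})·c_i = 989, so ȳ = 989 / (6·(-80.5)) = -43/21.

-43/21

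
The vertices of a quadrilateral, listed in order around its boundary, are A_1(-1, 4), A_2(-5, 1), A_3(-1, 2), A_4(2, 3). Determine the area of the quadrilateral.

7

Apply the shoelace (surveyor's) formula: 2A = Σ (x_i·y_{i+1} − x_{i+1}·y_i), indices taken mod 4.
Σ = (19) + (-9) + (-7) + (11) = 14
Area = |Σ|/2 = 7.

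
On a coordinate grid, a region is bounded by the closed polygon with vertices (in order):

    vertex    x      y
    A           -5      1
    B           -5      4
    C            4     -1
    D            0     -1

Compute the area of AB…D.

Cross-terms: -15, -11, -4, -5  ⇒  Σ = -35
Area = |Σ|/2 = 17.5.

17.5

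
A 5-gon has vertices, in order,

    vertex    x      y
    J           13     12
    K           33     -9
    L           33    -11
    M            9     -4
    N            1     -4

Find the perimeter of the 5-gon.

|JK| = √((20)² + (-21)²) = √841 = 29
|KL| = √((0)² + (-2)²) = √4 = 2
|LM| = √((-24)² + (7)²) = √625 = 25
|MN| = √((-8)² + (0)²) = √64 = 8
|NJ| = √((12)² + (16)²) = √400 = 20
Perimeter = 29 + 2 + 25 + 8 + 20 = 84.

84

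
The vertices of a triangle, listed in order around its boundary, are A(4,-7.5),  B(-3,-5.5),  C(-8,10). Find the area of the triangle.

49.25

Apply the shoelace formula: 2A = Σ (x_i·y_{i+1} − x_{i+1}·y_i), indices taken mod 3.
Cross-terms: -44.5, -74, 20  ⇒  Σ = -98.5
Area = |Σ|/2 = 49.25.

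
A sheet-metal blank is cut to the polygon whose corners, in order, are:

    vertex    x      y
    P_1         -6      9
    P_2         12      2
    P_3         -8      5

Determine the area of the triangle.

Apply the shoelace formula: 2A = Σ (x_i·y_{i+1} − x_{i+1}·y_i), indices taken mod 3.
Σ = (-120) + (76) + (-42) = -86
Area = |Σ|/2 = 43.

43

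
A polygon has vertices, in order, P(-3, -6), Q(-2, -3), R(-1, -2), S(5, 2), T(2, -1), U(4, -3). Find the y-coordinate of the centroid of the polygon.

Apply the shoelace (surveyor's) formula. First the cross-terms c_i = x_i·y_{i+1} − x_{i+1}·y_i:
  -3, 1, 8, -9, -2, -33  ⇒  2A = -38, A = -19.
Then Σ (y_i + y_{i+1})·c_i = 318, so ȳ = 318 / (6·(-19)) = -53/19.

-53/19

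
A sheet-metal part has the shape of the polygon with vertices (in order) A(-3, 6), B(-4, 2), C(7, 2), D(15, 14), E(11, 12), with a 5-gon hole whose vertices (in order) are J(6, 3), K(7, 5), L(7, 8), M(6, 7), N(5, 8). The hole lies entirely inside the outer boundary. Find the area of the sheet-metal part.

Outer boundary:
Σ = (18) + (-22) + (68) + (26) + (102) = 192
Area = |Σ|/2 = 96.
Hole:
Apply the surveyor's formula: 2A = Σ (x_i·y_{i+1} − x_{i+1}·y_i), indices taken mod 5.
Σ = (9) + (21) + (1) + (13) + (-33) = 11
Area = |Σ|/2 = 5.5.
Net area = 96 − 5.5 = 90.5.

90.5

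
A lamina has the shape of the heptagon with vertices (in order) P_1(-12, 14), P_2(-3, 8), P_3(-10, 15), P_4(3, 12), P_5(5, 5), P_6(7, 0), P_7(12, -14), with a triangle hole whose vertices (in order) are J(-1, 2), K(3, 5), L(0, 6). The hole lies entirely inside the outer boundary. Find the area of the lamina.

Outer boundary:
Apply the shoelace (surveyor's) formula: 2A = Σ (x_i·y_{i+1} − x_{i+1}·y_i), indices taken mod 7.
P_1→P_2: (-12)(8) − (-3)(14) = -54
P_2→P_3: (-3)(15) − (-10)(8) = 35
P_3→P_4: (-10)(12) − (3)(15) = -165
P_4→P_5: (3)(5) − (5)(12) = -45
P_5→P_6: (5)(0) − (7)(5) = -35
P_6→P_7: (7)(-14) − (12)(0) = -98
P_7→P_1: (12)(14) − (-12)(-14) = 0
Σ = -362
Area = |Σ|/2 = 181.
Hole:
Apply the shoelace formula: 2A = Σ (x_i·y_{i+1} − x_{i+1}·y_i), indices taken mod 3.
J→K: (-1)(5) − (3)(2) = -11
K→L: (3)(6) − (0)(5) = 18
L→J: (0)(2) − (-1)(6) = 6
Σ = 13
Area = |Σ|/2 = 6.5.
Net area = 181 − 6.5 = 174.5.

174.5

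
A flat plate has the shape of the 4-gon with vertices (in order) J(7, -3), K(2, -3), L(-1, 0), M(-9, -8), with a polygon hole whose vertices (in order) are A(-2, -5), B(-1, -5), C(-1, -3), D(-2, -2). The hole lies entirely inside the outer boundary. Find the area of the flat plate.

34

Outer boundary:
Σ = (-15) + (-3) + (8) + (83) = 73
Area = |Σ|/2 = 36.5.
Hole:
Cross-terms: 5, -2, -4, 6  ⇒  Σ = 5
Area = |Σ|/2 = 2.5.
Net area = 36.5 − 2.5 = 34.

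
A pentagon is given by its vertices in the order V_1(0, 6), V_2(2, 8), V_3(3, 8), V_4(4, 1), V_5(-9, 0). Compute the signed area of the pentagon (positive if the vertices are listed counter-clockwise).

V_1→V_2: (0)(8) − (2)(6) = -12
V_2→V_3: (2)(8) − (3)(8) = -8
V_3→V_4: (3)(1) − (4)(8) = -29
V_4→V_5: (4)(0) − (-9)(1) = 9
V_5→V_1: (-9)(6) − (0)(0) = -54
Σ = -94
Signed area = Σ/2 = -47 (negative ⇒ clockwise traversal).

-47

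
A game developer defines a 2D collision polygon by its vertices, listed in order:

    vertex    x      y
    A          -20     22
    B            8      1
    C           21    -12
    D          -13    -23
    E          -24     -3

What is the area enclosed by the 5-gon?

1026.5

Apply Gauss's area formula: 2A = Σ (x_i·y_{i+1} − x_{i+1}·y_i), indices taken mod 5.
Σ = (-196) + (-117) + (-639) + (-513) + (-588) = -2053
Area = |Σ|/2 = 1026.5.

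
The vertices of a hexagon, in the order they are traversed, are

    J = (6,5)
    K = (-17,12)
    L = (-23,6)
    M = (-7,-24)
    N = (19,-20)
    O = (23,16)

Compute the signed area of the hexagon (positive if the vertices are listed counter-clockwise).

Cross-terms: 157, 174, 594, 596, 764, 19  ⇒  Σ = 2304
Signed area = Σ/2 = 1152 (positive ⇒ counter-clockwise traversal).

1152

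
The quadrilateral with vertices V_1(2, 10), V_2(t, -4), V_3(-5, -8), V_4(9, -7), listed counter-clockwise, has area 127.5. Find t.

-4

Write out the shoelace sum; only the two edges meeting at V_2 involve t:
2·Area = [(2·(-4) − t·10) + (t·(-8) − (-5)·(-4))] + 211
       = -18·t + 183 = 255
⇒ t = -4.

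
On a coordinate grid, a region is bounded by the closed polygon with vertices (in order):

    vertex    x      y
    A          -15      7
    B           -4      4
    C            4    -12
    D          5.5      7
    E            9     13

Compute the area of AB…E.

180.25

Cross-terms: -32, 32, 94, 8.5, 258  ⇒  Σ = 360.5
Area = |Σ|/2 = 180.25.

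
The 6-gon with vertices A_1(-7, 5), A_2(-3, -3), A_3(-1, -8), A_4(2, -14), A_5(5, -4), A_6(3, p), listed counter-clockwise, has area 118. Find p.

Write out the shoelace sum; only the two edges meeting at A_6 involve p:
2·Area = [(5·p − 3·(-4)) + (3·5 − (-7)·p)] + 149
       = 12·p + 176 = 236
⇒ p = 5.

5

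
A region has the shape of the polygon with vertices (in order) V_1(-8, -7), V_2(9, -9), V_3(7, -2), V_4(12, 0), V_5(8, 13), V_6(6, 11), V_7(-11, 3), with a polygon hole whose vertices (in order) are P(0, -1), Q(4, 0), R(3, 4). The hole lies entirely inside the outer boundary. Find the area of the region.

296.5

Outer boundary:
Apply the shoelace (surveyor's) formula: 2A = Σ (x_i·y_{i+1} − x_{i+1}·y_i), indices taken mod 7.
Σ = (135) + (45) + (24) + (156) + (10) + (139) + (101) = 610
Area = |Σ|/2 = 305.
Hole:
P→Q: (0)(0) − (4)(-1) = 4
Q→R: (4)(4) − (3)(0) = 16
R→P: (3)(-1) − (0)(4) = -3
Σ = 17
Area = |Σ|/2 = 8.5.
Net area = 305 − 8.5 = 296.5.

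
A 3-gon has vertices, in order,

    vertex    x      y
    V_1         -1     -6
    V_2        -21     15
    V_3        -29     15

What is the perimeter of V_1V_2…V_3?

72

|V_1V_2| = √((-20)² + (21)²) = √841 = 29
|V_2V_3| = √((-8)² + (0)²) = √64 = 8
|V_3V_1| = √((28)² + (-21)²) = √1225 = 35
Perimeter = 29 + 8 + 35 = 72.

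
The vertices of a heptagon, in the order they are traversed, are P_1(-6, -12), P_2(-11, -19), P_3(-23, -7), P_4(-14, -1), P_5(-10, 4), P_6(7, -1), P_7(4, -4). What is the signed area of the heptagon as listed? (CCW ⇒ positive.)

Apply Gauss's area formula: 2A = Σ (x_i·y_{i+1} − x_{i+1}·y_i), indices taken mod 7.
P_1→P_2: (-6)(-19) − (-11)(-12) = -18
P_2→P_3: (-11)(-7) − (-23)(-19) = -360
P_3→P_4: (-23)(-1) − (-14)(-7) = -75
P_4→P_5: (-14)(4) − (-10)(-1) = -66
P_5→P_6: (-10)(-1) − (7)(4) = -18
P_6→P_7: (7)(-4) − (4)(-1) = -24
P_7→P_1: (4)(-12) − (-6)(-4) = -72
Σ = -633
Signed area = Σ/2 = -316.5 (negative ⇒ clockwise traversal).

-316.5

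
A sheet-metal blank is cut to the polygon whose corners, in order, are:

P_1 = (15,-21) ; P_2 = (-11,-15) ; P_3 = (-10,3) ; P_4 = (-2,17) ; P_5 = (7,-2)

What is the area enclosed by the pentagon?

517.5

Apply Gauss's area formula: 2A = Σ (x_i·y_{i+1} − x_{i+1}·y_i), indices taken mod 5.
Σ = (-456) + (-183) + (-164) + (-115) + (-117) = -1035
Area = |Σ|/2 = 517.5.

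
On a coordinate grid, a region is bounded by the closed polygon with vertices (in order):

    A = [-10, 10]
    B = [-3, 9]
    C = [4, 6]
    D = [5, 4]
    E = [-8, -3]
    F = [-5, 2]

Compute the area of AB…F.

86

Apply the shoelace (surveyor's) formula: 2A = Σ (x_i·y_{i+1} − x_{i+1}·y_i), indices taken mod 6.
Cross-terms: -60, -54, -14, 17, -31, -30  ⇒  Σ = -172
Area = |Σ|/2 = 86.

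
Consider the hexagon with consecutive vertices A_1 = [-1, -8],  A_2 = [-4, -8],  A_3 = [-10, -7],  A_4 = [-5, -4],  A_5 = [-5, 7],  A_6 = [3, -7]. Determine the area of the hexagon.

71.5

Apply the shoelace (surveyor's) formula: 2A = Σ (x_i·y_{i+1} − x_{i+1}·y_i), indices taken mod 6.
Cross-terms: -24, -52, 5, -55, 14, -31  ⇒  Σ = -143
Area = |Σ|/2 = 71.5.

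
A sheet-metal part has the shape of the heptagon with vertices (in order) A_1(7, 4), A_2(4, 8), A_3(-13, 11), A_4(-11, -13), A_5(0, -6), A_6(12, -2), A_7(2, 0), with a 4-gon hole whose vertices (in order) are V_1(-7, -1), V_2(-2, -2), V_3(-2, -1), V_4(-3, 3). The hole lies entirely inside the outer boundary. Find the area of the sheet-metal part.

301.5

Outer boundary:
Cross-terms: 40, 148, 290, 66, 72, 4, 8  ⇒  Σ = 628
Area = |Σ|/2 = 314.
Hole:
Σ = (12) + (-2) + (-9) + (24) = 25
Area = |Σ|/2 = 12.5.
Net area = 314 − 12.5 = 301.5.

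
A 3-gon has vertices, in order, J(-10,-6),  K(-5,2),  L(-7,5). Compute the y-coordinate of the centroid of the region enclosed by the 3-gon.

Apply the shoelace formula. First the cross-terms c_i = x_i·y_{i+1} − x_{i+1}·y_i:
  -50, -11, 92  ⇒  2A = 31, A = 15.5.
Then Σ (y_i + y_{i+1})·c_i = 31, so ȳ = 31 / (6·15.5) = 1/3.

1/3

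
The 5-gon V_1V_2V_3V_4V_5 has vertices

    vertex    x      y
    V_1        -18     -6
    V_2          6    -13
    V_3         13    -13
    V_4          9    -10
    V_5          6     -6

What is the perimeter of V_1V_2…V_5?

|V_1V_2| = √((24)² + (-7)²) = √625 = 25
|V_2V_3| = √((7)² + (0)²) = √49 = 7
|V_3V_4| = √((-4)² + (3)²) = √25 = 5
|V_4V_5| = √((-3)² + (4)²) = √25 = 5
|V_5V_1| = √((-24)² + (0)²) = √576 = 24
Perimeter = 25 + 7 + 5 + 5 + 24 = 66.

66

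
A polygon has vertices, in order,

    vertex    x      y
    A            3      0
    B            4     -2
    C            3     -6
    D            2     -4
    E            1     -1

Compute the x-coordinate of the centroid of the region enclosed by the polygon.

50/19

Apply Gauss's area formula. First the cross-terms c_i = x_i·y_{i+1} − x_{i+1}·y_i:
  -6, -18, 0, 2, 3  ⇒  2A = -19, A = -9.5.
Then Σ (x_i + x_{i+1})·c_i = -150, so x̄ = -150 / (6·(-9.5)) = 50/19.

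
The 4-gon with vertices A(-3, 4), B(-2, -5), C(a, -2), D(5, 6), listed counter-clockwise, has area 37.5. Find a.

Write out the shoelace sum; only the two edges meeting at C involve a:
2·Area = [((-2)·(-2) − a·(-5)) + (a·6 − 5·(-2))] + 61
       = 11·a + 75 = 75
⇒ a = 0.

0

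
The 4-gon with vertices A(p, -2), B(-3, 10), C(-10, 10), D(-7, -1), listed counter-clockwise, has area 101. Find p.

The doubled signed area Σ (x_i y_{i+1} − x_{i+1} y_i) is linear in p.
With p=0 it equals 158; the coefficient of p is 11 (from the two edges through A).
So 11·p + 158 = 2·101 = 202 ⇒ p = 4.

4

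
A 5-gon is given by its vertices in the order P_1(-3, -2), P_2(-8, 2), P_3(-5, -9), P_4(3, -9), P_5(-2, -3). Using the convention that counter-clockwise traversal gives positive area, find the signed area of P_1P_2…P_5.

Σ = (-22) + (82) + (72) + (-27) + (-5) = 100
Signed area = Σ/2 = 50 (positive ⇒ counter-clockwise traversal).

50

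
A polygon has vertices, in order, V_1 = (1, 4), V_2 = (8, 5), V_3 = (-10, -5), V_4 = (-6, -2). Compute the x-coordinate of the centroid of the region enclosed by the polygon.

Apply Gauss's area formula. First the cross-terms c_i = x_i·y_{i+1} − x_{i+1}·y_i:
  -27, 10, -10, -22  ⇒  2A = -49, A = -24.5.
Then Σ (x_i + x_{i+1})·c_i = 7, so x̄ = 7 / (6·(-24.5)) = -1/21.

-1/21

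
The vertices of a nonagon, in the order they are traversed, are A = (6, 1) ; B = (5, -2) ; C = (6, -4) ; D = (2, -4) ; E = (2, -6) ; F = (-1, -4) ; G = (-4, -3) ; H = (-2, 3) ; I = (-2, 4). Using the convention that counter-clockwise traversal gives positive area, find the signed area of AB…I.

Apply the shoelace formula: 2A = Σ (x_i·y_{i+1} − x_{i+1}·y_i), indices taken mod 9.
Σ = (-17) + (-8) + (-16) + (-4) + (-14) + (-13) + (-18) + (-2) + (-26) = -118
Signed area = Σ/2 = -59 (negative ⇒ clockwise traversal).

-59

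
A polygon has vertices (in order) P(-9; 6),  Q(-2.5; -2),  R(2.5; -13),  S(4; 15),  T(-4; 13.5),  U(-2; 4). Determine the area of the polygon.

154.5

Cross-terms: 33, 37.5, 89.5, 114, 11, 24  ⇒  Σ = 309
Area = |Σ|/2 = 154.5.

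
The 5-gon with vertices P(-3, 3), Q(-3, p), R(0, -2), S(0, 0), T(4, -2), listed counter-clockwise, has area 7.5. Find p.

The doubled signed area Σ (x_i y_{i+1} − x_{i+1} y_i) is linear in p.
With p=0 it equals 21; the coefficient of p is -3 (from the two edges through Q).
So -3·p + 21 = 2·7.5 = 15 ⇒ p = 2.

2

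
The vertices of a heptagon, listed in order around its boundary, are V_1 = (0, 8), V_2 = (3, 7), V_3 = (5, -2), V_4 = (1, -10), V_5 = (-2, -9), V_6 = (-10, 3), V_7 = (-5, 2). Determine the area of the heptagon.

Apply the shoelace (surveyor's) formula: 2A = Σ (x_i·y_{i+1} − x_{i+1}·y_i), indices taken mod 7.
Σ = (-24) + (-41) + (-48) + (-29) + (-96) + (-5) + (-40) = -283
Area = |Σ|/2 = 141.5.

141.5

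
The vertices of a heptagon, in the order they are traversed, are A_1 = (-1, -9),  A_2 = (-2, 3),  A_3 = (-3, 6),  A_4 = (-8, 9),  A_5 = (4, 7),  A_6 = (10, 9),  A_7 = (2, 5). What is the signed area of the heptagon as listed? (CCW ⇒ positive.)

-55

Apply the shoelace (surveyor's) formula: 2A = Σ (x_i·y_{i+1} − x_{i+1}·y_i), indices taken mod 7.
Cross-terms: -21, -3, 21, -92, -34, 32, -13  ⇒  Σ = -110
Signed area = Σ/2 = -55 (negative ⇒ clockwise traversal).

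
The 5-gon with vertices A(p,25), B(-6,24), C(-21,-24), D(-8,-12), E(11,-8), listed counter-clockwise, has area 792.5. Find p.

The doubled signed area Σ (x_i y_{i+1} − x_{i+1} y_i) is linear in p.
With p=0 it equals 1329; the coefficient of p is 32 (from the two edges through A).
So 32·p + 1329 = 2·792.5 = 1585 ⇒ p = 8.

8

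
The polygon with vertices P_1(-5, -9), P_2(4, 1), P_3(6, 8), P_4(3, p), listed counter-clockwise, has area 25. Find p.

4

The doubled signed area Σ (x_i y_{i+1} − x_{i+1} y_i) is linear in p.
With p=0 it equals 6; the coefficient of p is 11 (from the two edges through P_4).
So 11·p + 6 = 2·25 = 50 ⇒ p = 4.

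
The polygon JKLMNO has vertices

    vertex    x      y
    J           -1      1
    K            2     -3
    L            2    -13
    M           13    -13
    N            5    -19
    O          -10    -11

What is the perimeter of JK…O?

|JK| = √((3)² + (-4)²) = √25 = 5
|KL| = √((0)² + (-10)²) = √100 = 10
|LM| = √((11)² + (0)²) = √121 = 11
|MN| = √((-8)² + (-6)²) = √100 = 10
|NO| = √((-15)² + (8)²) = √289 = 17
|OJ| = √((9)² + (12)²) = √225 = 15
Perimeter = 5 + 10 + 11 + 10 + 17 + 15 = 68.

68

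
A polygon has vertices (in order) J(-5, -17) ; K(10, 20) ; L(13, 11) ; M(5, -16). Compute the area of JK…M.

J→K: (-5)(20) − (10)(-17) = 70
K→L: (10)(11) − (13)(20) = -150
L→M: (13)(-16) − (5)(11) = -263
M→J: (5)(-17) − (-5)(-16) = -165
Σ = -508
Area = |Σ|/2 = 254.

254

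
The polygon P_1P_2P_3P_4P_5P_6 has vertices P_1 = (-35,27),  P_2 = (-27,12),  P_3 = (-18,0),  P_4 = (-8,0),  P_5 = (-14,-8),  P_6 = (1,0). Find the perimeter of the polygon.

114

|P_1P_2| = √((8)² + (-15)²) = √289 = 17
|P_2P_3| = √((9)² + (-12)²) = √225 = 15
|P_3P_4| = √((10)² + (0)²) = √100 = 10
|P_4P_5| = √((-6)² + (-8)²) = √100 = 10
|P_5P_6| = √((15)² + (8)²) = √289 = 17
|P_6P_1| = √((-36)² + (27)²) = √2025 = 45
Perimeter = 17 + 15 + 10 + 10 + 17 + 45 = 114.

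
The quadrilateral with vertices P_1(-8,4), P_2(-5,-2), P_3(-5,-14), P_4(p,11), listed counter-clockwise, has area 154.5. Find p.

The doubled signed area Σ (x_i y_{i+1} − x_{i+1} y_i) is linear in p.
With p=0 it equals 129; the coefficient of p is 18 (from the two edges through P_4).
So 18·p + 129 = 2·154.5 = 309 ⇒ p = 10.

10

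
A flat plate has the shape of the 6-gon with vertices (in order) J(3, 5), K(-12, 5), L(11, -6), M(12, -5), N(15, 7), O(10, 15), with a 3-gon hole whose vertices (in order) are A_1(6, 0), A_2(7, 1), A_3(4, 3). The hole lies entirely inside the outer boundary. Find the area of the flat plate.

Outer boundary:
Apply the shoelace formula: 2A = Σ (x_i·y_{i+1} − x_{i+1}·y_i), indices taken mod 6.
Σ = (75) + (17) + (17) + (159) + (155) + (5) = 428
Area = |Σ|/2 = 214.
Hole:
Cross-terms: 6, 17, -18  ⇒  Σ = 5
Area = |Σ|/2 = 2.5.
Net area = 214 − 2.5 = 211.5.

211.5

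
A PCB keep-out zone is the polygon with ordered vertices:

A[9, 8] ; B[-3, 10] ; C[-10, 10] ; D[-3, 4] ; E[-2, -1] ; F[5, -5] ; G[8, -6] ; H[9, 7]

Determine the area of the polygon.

Apply the shoelace formula: 2A = Σ (x_i·y_{i+1} − x_{i+1}·y_i), indices taken mod 8.
A→B: (9)(10) − (-3)(8) = 114
B→C: (-3)(10) − (-10)(10) = 70
C→D: (-10)(4) − (-3)(10) = -10
D→E: (-3)(-1) − (-2)(4) = 11
E→F: (-2)(-5) − (5)(-1) = 15
F→G: (5)(-6) − (8)(-5) = 10
G→H: (8)(7) − (9)(-6) = 110
H→A: (9)(8) − (9)(7) = 9
Σ = 329
Area = |Σ|/2 = 164.5.

164.5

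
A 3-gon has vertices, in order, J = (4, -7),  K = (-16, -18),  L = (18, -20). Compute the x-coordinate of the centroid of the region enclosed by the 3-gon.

Apply the shoelace (surveyor's) formula. First the cross-terms c_i = x_i·y_{i+1} − x_{i+1}·y_i:
  -184, 644, -46  ⇒  2A = 414, A = 207.
Then Σ (x_i + x_{i+1})·c_i = 2484, so x̄ = 2484 / (6·207) = 2.

2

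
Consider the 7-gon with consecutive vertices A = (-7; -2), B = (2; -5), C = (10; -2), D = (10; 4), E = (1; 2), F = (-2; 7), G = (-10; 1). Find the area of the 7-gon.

133.5

Apply the shoelace (surveyor's) formula: 2A = Σ (x_i·y_{i+1} − x_{i+1}·y_i), indices taken mod 7.
Σ = (39) + (46) + (60) + (16) + (11) + (68) + (27) = 267
Area = |Σ|/2 = 133.5.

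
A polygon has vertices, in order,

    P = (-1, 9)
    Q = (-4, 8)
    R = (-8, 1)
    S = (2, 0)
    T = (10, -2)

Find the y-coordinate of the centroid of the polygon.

273/85

Apply the shoelace formula. First the cross-terms c_i = x_i·y_{i+1} − x_{i+1}·y_i:
  28, 60, -2, -4, 88  ⇒  2A = 170, A = 85.
Then Σ (y_i + y_{i+1})·c_i = 1638, so ȳ = 1638 / (6·85) = 273/85.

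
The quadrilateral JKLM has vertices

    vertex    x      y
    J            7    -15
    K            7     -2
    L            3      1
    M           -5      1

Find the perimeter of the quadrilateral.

|JK| = √((0)² + (13)²) = √169 = 13
|KL| = √((-4)² + (3)²) = √25 = 5
|LM| = √((-8)² + (0)²) = √64 = 8
|MJ| = √((12)² + (-16)²) = √400 = 20
Perimeter = 13 + 5 + 8 + 20 = 46.

46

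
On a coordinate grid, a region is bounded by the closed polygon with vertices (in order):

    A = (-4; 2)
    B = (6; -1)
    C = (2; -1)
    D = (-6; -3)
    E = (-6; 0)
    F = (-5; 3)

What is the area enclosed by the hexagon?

29

Apply the shoelace formula: 2A = Σ (x_i·y_{i+1} − x_{i+1}·y_i), indices taken mod 6.
A→B: (-4)(-1) − (6)(2) = -8
B→C: (6)(-1) − (2)(-1) = -4
C→D: (2)(-3) − (-6)(-1) = -12
D→E: (-6)(0) − (-6)(-3) = -18
E→F: (-6)(3) − (-5)(0) = -18
F→A: (-5)(2) − (-4)(3) = 2
Σ = -58
Area = |Σ|/2 = 29.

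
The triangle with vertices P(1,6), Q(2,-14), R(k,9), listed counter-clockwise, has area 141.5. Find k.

The doubled signed area Σ (x_i y_{i+1} − x_{i+1} y_i) is linear in k.
With k=0 it equals -17; the coefficient of k is 20 (from the two edges through R).
So 20·k + -17 = 2·141.5 = 283 ⇒ k = 15.

15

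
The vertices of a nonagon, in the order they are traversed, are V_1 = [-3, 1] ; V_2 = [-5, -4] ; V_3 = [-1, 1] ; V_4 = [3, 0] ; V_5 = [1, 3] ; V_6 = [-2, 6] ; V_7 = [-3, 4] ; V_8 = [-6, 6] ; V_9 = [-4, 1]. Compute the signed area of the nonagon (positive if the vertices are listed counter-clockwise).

29.5

Apply Gauss's area formula: 2A = Σ (x_i·y_{i+1} − x_{i+1}·y_i), indices taken mod 9.
Σ = (17) + (-9) + (-3) + (9) + (12) + (10) + (6) + (18) + (-1) = 59
Signed area = Σ/2 = 29.5 (positive ⇒ counter-clockwise traversal).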